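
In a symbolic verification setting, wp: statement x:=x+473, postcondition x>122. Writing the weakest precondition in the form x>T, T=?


Formula: wp(x:=E, P) = P[E/x] (substitute E for x in postcondition)
Step 1: Postcondition: x>122
Step 2: Substitute x+473 for x: x+473>122
Step 3: Solve for x: x > 122-473 = -351

-351


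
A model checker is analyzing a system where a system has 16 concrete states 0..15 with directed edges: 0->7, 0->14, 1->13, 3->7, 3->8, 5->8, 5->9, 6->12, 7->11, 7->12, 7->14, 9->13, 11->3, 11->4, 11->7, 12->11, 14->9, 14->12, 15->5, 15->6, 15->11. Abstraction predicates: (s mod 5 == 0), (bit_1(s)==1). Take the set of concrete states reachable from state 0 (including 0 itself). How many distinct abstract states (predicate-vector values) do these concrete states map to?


BFS from 0:
Concrete reachable: {0, 3, 4, 7, 8, 9, 11, 12, 13, 14}
Abstract via predicates (s mod 5 == 0), (bit_1(s)==1):
  (0,0) <- {4, 8, 9, 12, 13}
  (0,1) <- {3, 7, 11, 14}
  (1,0) <- {0}
Distinct abstract states = 3

3


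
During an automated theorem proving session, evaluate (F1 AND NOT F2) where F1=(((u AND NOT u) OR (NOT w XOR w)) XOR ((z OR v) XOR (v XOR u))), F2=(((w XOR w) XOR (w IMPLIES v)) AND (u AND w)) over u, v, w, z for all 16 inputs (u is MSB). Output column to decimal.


F1 = (((u AND NOT u) OR (NOT w XOR w)) XOR ((z OR v) XOR (v XOR u)))
F2 = (((w XOR w) XOR (w IMPLIES v)) AND (u AND w))
Counterexample to F1=>F2 is where F1=1 and F2=0.
Evaluate each row (bits = u,v,w,z, MSB first):
  row 0 [0000]: F1=1 F2=0 -> F1&~F2 -> 1
  row 1 [0001]: F1=0 F2=0 -> F1&~F2 -> 0
  row 2 [0010]: F1=1 F2=0 -> F1&~F2 -> 1
  row 3 [0011]: F1=0 F2=0 -> F1&~F2 -> 0
  row 4 [0100]: F1=1 F2=0 -> F1&~F2 -> 1
  row 5 [0101]: F1=1 F2=0 -> F1&~F2 -> 1
  row 6 [0110]: F1=1 F2=0 -> F1&~F2 -> 1
  row 7 [0111]: F1=1 F2=0 -> F1&~F2 -> 1
  row 8 [1000]: F1=0 F2=0 -> F1&~F2 -> 0
  row 9 [1001]: F1=1 F2=0 -> F1&~F2 -> 1
  row 10 [1010]: F1=0 F2=0 -> F1&~F2 -> 0
  row 11 [1011]: F1=1 F2=0 -> F1&~F2 -> 1
  row 12 [1100]: F1=0 F2=0 -> F1&~F2 -> 0
  row 13 [1101]: F1=0 F2=0 -> F1&~F2 -> 0
  row 14 [1110]: F1=0 F2=1 -> F1&~F2 -> 0
  row 15 [1111]: F1=0 F2=1 -> F1&~F2 -> 0
Full result column, 4 rows per line (u,v fixed per line; w,z runs 00..11 left to right):
  rows 0-3 [u,v=00]: 1010  = hex A
  rows 4-7 [u,v=01]: 1111  = hex F
  rows 8-11 [u,v=10]: 0101  = hex 5
  rows 12-15 [u,v=11]: 0000  = hex 0
Counterexample vector (row 0 .. row 15) = 1010111101010000
Output column grouped in 4s = 1010 1111 0101 0000 = 0xAF50
Convert to decimal digit by digit (value = value*16 + digit):
  A -> 10
  10*16 + 15 (F) = 175
  175*16 + 5 = 2805
  2805*16 + 0 = 44880
Decimal = 44880

44880


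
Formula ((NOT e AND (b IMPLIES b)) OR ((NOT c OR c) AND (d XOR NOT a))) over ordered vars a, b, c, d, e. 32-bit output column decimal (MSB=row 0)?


Formula: ((NOT e AND (b IMPLIES b)) OR ((NOT c OR c) AND (d XOR NOT a))) over a, b, c, d, e (32 rows)
Evaluate each row (bits = a,b,c,d,e, MSB first):
  row 0 [00000]: ((NOT 0 AND (0 IMPLIES 0)) OR ((NOT 0 OR 0) AND (0 XOR NOT 0))) -> 1
  row 1 [00001]: ((NOT 1 AND (0 IMPLIES 0)) OR ((NOT 0 OR 0) AND (0 XOR NOT 0))) -> 1
  row 2 [00010]: ((NOT 0 AND (0 IMPLIES 0)) OR ((NOT 0 OR 0) AND (1 XOR NOT 0))) -> 1
  row 3 [00011]: ((NOT 1 AND (0 IMPLIES 0)) OR ((NOT 0 OR 0) AND (1 XOR NOT 0))) -> 0
  row 4 [00100]: ((NOT 0 AND (0 IMPLIES 0)) OR ((NOT 1 OR 1) AND (0 XOR NOT 0))) -> 1
  row 5 [00101]: ((NOT 1 AND (0 IMPLIES 0)) OR ((NOT 1 OR 1) AND (0 XOR NOT 0))) -> 1
  row 6 [00110]: ((NOT 0 AND (0 IMPLIES 0)) OR ((NOT 1 OR 1) AND (1 XOR NOT 0))) -> 1
  row 7 [00111]: ((NOT 1 AND (0 IMPLIES 0)) OR ((NOT 1 OR 1) AND (1 XOR NOT 0))) -> 0
  row 8 [01000]: ((NOT 0 AND (1 IMPLIES 1)) OR ((NOT 0 OR 0) AND (0 XOR NOT 0))) -> 1
  row 9 [01001]: ((NOT 1 AND (1 IMPLIES 1)) OR ((NOT 0 OR 0) AND (0 XOR NOT 0))) -> 1
  row 10 [01010]: ((NOT 0 AND (1 IMPLIES 1)) OR ((NOT 0 OR 0) AND (1 XOR NOT 0))) -> 1
  row 11 [01011]: ((NOT 1 AND (1 IMPLIES 1)) OR ((NOT 0 OR 0) AND (1 XOR NOT 0))) -> 0
  row 12 [01100]: ((NOT 0 AND (1 IMPLIES 1)) OR ((NOT 1 OR 1) AND (0 XOR NOT 0))) -> 1
  row 13 [01101]: ((NOT 1 AND (1 IMPLIES 1)) OR ((NOT 1 OR 1) AND (0 XOR NOT 0))) -> 1
  row 14 [01110]: ((NOT 0 AND (1 IMPLIES 1)) OR ((NOT 1 OR 1) AND (1 XOR NOT 0))) -> 1
  row 15 [01111]: ((NOT 1 AND (1 IMPLIES 1)) OR ((NOT 1 OR 1) AND (1 XOR NOT 0))) -> 0
  row 16 [10000]: ((NOT 0 AND (0 IMPLIES 0)) OR ((NOT 0 OR 0) AND (0 XOR NOT 1))) -> 1
  row 17 [10001]: ((NOT 1 AND (0 IMPLIES 0)) OR ((NOT 0 OR 0) AND (0 XOR NOT 1))) -> 0
  row 18 [10010]: ((NOT 0 AND (0 IMPLIES 0)) OR ((NOT 0 OR 0) AND (1 XOR NOT 1))) -> 1
  row 19 [10011]: ((NOT 1 AND (0 IMPLIES 0)) OR ((NOT 0 OR 0) AND (1 XOR NOT 1))) -> 1
  row 20 [10100]: ((NOT 0 AND (0 IMPLIES 0)) OR ((NOT 1 OR 1) AND (0 XOR NOT 1))) -> 1
  row 21 [10101]: ((NOT 1 AND (0 IMPLIES 0)) OR ((NOT 1 OR 1) AND (0 XOR NOT 1))) -> 0
  row 22 [10110]: ((NOT 0 AND (0 IMPLIES 0)) OR ((NOT 1 OR 1) AND (1 XOR NOT 1))) -> 1
  row 23 [10111]: ((NOT 1 AND (0 IMPLIES 0)) OR ((NOT 1 OR 1) AND (1 XOR NOT 1))) -> 1
  row 24 [11000]: ((NOT 0 AND (1 IMPLIES 1)) OR ((NOT 0 OR 0) AND (0 XOR NOT 1))) -> 1
  row 25 [11001]: ((NOT 1 AND (1 IMPLIES 1)) OR ((NOT 0 OR 0) AND (0 XOR NOT 1))) -> 0
  row 26 [11010]: ((NOT 0 AND (1 IMPLIES 1)) OR ((NOT 0 OR 0) AND (1 XOR NOT 1))) -> 1
  row 27 [11011]: ((NOT 1 AND (1 IMPLIES 1)) OR ((NOT 0 OR 0) AND (1 XOR NOT 1))) -> 1
  row 28 [11100]: ((NOT 0 AND (1 IMPLIES 1)) OR ((NOT 1 OR 1) AND (0 XOR NOT 1))) -> 1
  row 29 [11101]: ((NOT 1 AND (1 IMPLIES 1)) OR ((NOT 1 OR 1) AND (0 XOR NOT 1))) -> 0
  row 30 [11110]: ((NOT 0 AND (1 IMPLIES 1)) OR ((NOT 1 OR 1) AND (1 XOR NOT 1))) -> 1
  row 31 [11111]: ((NOT 1 AND (1 IMPLIES 1)) OR ((NOT 1 OR 1) AND (1 XOR NOT 1))) -> 1
Full result column, 4 rows per line (a,b,c fixed per line; d,e runs 00..11 left to right):
  rows 0-3 [a,b,c=000]: 1110  = hex E
  rows 4-7 [a,b,c=001]: 1110  = hex E
  rows 8-11 [a,b,c=010]: 1110  = hex E
  rows 12-15 [a,b,c=011]: 1110  = hex E
  rows 16-19 [a,b,c=100]: 1011  = hex B
  rows 20-23 [a,b,c=101]: 1011  = hex B
  rows 24-27 [a,b,c=110]: 1011  = hex B
  rows 28-31 [a,b,c=111]: 1011  = hex B
Output column (row 0 .. row 31) = 11101110111011101011101110111011
Output column grouped in 4s = 1110 1110 1110 1110 1011 1011 1011 1011 = 0xEEEEBBBB
Convert to decimal digit by digit (value = value*16 + digit):
  E -> 14
  14*16 + 14 (E) = 238
  238*16 + 14 (E) = 3822
  3822*16 + 14 (E) = 61166
  61166*16 + 11 (B) = 978667
  978667*16 + 11 (B) = 15658683
  15658683*16 + 11 (B) = 250538939
  250538939*16 + 11 (B) = 4008623035
Decimal = 4008623035

4008623035


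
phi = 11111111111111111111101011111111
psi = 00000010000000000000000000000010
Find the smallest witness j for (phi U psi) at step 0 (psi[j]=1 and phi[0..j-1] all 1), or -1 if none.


(phi U psi) at 0: need smallest j with psi[j]=1 and phi[i]=1 for all i in [0,j).
Scan from step 0:
  step 0: phi=1, psi=0 -> continue
  step 1: phi=1, psi=0 -> continue
  step 2: phi=1, psi=0 -> continue
  step 3: phi=1, psi=0 -> continue
  step 6: psi=1 and phi held for [0,6) -> witness found
Witness step = 6

6


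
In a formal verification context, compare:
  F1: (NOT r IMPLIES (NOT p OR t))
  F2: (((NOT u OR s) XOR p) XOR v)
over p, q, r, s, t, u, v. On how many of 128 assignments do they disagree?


F1 = (NOT r IMPLIES (NOT p OR t))
F2 = (((NOT u OR s) XOR p) XOR v)
Evaluate both on each of 128 rows (bits = p,q,r,s,t,u,v):
  row 0 [0000000]: F1=1 F2=1 -> 0
  row 1 [0000001]: F1=1 F2=0 (differ) -> 1
  row 2 [0000010]: F1=1 F2=0 (differ) -> 1
  row 3 [0000011]: F1=1 F2=1 -> 0
  row 4 [0000100]: F1=1 F2=1 -> 0
  (every remaining row is evaluated the same way; all 128 results are listed next)
Full result column, 8 rows per line (p,q,r,s fixed per line; t,u,v runs 000..111 left to right):
  rows 0-7 [p,q,r,s=0000]: 01100110  (ones: 4)
  rows 8-15 [p,q,r,s=0001]: 01010101  (ones: 4)
  rows 16-23 [p,q,r,s=0010]: 01100110  (ones: 4)
  rows 24-31 [p,q,r,s=0011]: 01010101  (ones: 4)
  rows 32-39 [p,q,r,s=0100]: 01100110  (ones: 4)
  rows 40-47 [p,q,r,s=0101]: 01010101  (ones: 4)
  rows 48-55 [p,q,r,s=0110]: 01100110  (ones: 4)
  rows 56-63 [p,q,r,s=0111]: 01010101  (ones: 4)
  rows 64-71 [p,q,r,s=1000]: 01101001  (ones: 4)
  rows 72-79 [p,q,r,s=1001]: 01011010  (ones: 4)
  rows 80-87 [p,q,r,s=1010]: 10011001  (ones: 4)
  rows 88-95 [p,q,r,s=1011]: 10101010  (ones: 4)
  rows 96-103 [p,q,r,s=1100]: 01101001  (ones: 4)
  rows 104-111 [p,q,r,s=1101]: 01011010  (ones: 4)
  rows 112-119 [p,q,r,s=1110]: 10011001  (ones: 4)
  rows 120-127 [p,q,r,s=1111]: 10101010  (ones: 4)
Disagreements = 4+4+4+4+4+4+4+4+4+4+4+4+4+4+4+4 = 64

64


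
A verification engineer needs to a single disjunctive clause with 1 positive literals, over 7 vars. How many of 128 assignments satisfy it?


Step 1: Total=2^7=128
Step 2: Unsat when all 1 false: 2^6=64
Step 3: Sat=128-64=64

64


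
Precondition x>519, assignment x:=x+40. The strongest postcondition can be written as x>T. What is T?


Formula: sp(P, x:=E) = exists old_x. (x = E[old_x/x]) AND P[old_x/x] (old_x is the value of x before the assignment; eliminate old_x by solving x = E[old_x/x] for old_x)
Step 1: Precondition P: x>519, i.e. old_x > 519
Step 2: Assignment gives x = old_x + 40, so old_x = x - 40
Step 3: Substitute into P: x - 40 > 519
Step 4: Simplify: x > 519+40 = 559

559


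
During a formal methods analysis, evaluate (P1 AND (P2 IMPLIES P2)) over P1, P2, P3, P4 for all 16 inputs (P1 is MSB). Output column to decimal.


Formula: (P1 AND (P2 IMPLIES P2)) over P1, P2, P3, P4 (16 rows)
Evaluate each row (bits = P1,P2,P3,P4, MSB first):
  row 0 [0000]: (0 AND (0 IMPLIES 0)) -> 0
  row 1 [0001]: (0 AND (0 IMPLIES 0)) -> 0
  row 2 [0010]: (0 AND (0 IMPLIES 0)) -> 0
  row 3 [0011]: (0 AND (0 IMPLIES 0)) -> 0
  row 4 [0100]: (0 AND (1 IMPLIES 1)) -> 0
  row 5 [0101]: (0 AND (1 IMPLIES 1)) -> 0
  row 6 [0110]: (0 AND (1 IMPLIES 1)) -> 0
  row 7 [0111]: (0 AND (1 IMPLIES 1)) -> 0
  row 8 [1000]: (1 AND (0 IMPLIES 0)) -> 1
  row 9 [1001]: (1 AND (0 IMPLIES 0)) -> 1
  row 10 [1010]: (1 AND (0 IMPLIES 0)) -> 1
  row 11 [1011]: (1 AND (0 IMPLIES 0)) -> 1
  row 12 [1100]: (1 AND (1 IMPLIES 1)) -> 1
  row 13 [1101]: (1 AND (1 IMPLIES 1)) -> 1
  row 14 [1110]: (1 AND (1 IMPLIES 1)) -> 1
  row 15 [1111]: (1 AND (1 IMPLIES 1)) -> 1
Full result column, 4 rows per line (P1,P2 fixed per line; P3,P4 runs 00..11 left to right):
  rows 0-3 [P1,P2=00]: 0000  = hex 0
  rows 4-7 [P1,P2=01]: 0000  = hex 0
  rows 8-11 [P1,P2=10]: 1111  = hex F
  rows 12-15 [P1,P2=11]: 1111  = hex F
Output column (row 0 .. row 15) = 0000000011111111
Output column grouped in 4s = 0000 0000 1111 1111 = 0x00FF
Convert to decimal digit by digit (value = value*16 + digit):
  0 -> 0
  0*16 + 0 = 0
  0*16 + 15 (F) = 15
  15*16 + 15 (F) = 255
Decimal = 255

255


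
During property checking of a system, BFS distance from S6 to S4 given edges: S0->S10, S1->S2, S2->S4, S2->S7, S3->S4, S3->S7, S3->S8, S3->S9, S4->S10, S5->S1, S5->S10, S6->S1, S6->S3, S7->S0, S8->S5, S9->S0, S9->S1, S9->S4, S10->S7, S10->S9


BFS layer-by-layer from S6:
  dist 0: {S6}
  dist 1: {S1, S3}
  dist 2: {S2, S4, S7, S8, S9}
  -> S4 reached at distance 2
Shortest path length = 2

2


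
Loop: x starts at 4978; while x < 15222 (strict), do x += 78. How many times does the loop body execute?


Step 1: x goes from 4978 toward 15222 by 78; the body runs while x<15222, so iterations = ceil((bound-start)/step)
Step 2: Distance=10244
Step 3: ceil(10244/78)=132

132


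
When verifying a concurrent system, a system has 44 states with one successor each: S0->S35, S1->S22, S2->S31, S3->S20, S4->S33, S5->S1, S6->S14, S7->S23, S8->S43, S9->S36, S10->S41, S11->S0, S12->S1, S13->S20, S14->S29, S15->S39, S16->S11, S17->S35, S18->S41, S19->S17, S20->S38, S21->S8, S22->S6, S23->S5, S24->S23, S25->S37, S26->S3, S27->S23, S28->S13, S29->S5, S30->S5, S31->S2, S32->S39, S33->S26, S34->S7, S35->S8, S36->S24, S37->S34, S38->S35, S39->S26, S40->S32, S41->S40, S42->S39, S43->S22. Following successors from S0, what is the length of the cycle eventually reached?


Trace from S0 until a state repeats:
  S0 -> S35 -> S8 -> S43 -> S22 -> S6 -> S14 -> S29 -> S5 -> S1 -> S22
S22 first seen at step 4, revisited at step 10.
Cycle length = 10 - 4 = 6

6


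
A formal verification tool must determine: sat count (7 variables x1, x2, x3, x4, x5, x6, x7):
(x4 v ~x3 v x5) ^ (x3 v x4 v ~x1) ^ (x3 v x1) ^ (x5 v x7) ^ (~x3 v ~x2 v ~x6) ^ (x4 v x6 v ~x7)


CNF with 6 clauses over 7 vars (128 assignments).
An assignment satisfies CNF iff every clause has >=1 true literal.
Check each row (bits = x1,x2,x3,x4,x5,x6,x7; clause T/F shown):
  row 0 [0000000]: clauses=TTFFTT -> 0
  row 1 [0000001]: clauses=TTFTTF -> 0
  row 2 [0000010]: clauses=TTFFTT -> 0
  row 3 [0000011]: clauses=TTFTTT -> 0
  row 4 [0000100]: clauses=TTFTTT -> 0
  (every remaining row is evaluated the same way; all 128 results are listed next)
Full result column, 8 rows per line (x1,x2,x3,x4 fixed per line; x5,x6,x7 runs 000..111 left to right):
  rows 0-7 [x1,x2,x3,x4=0000]: 00000000  (ones: 0)
  rows 8-15 [x1,x2,x3,x4=0001]: 00000000  (ones: 0)
  rows 16-23 [x1,x2,x3,x4=0010]: 00001011  (ones: 3)
  rows 24-31 [x1,x2,x3,x4=0011]: 01011111  (ones: 6)
  rows 32-39 [x1,x2,x3,x4=0100]: 00000000  (ones: 0)
  rows 40-47 [x1,x2,x3,x4=0101]: 00000000  (ones: 0)
  rows 48-55 [x1,x2,x3,x4=0110]: 00001000  (ones: 1)
  rows 56-63 [x1,x2,x3,x4=0111]: 01001100  (ones: 3)
  rows 64-71 [x1,x2,x3,x4=1000]: 00000000  (ones: 0)
  rows 72-79 [x1,x2,x3,x4=1001]: 01011111  (ones: 6)
  rows 80-87 [x1,x2,x3,x4=1010]: 00001011  (ones: 3)
  rows 88-95 [x1,x2,x3,x4=1011]: 01011111  (ones: 6)
  rows 96-103 [x1,x2,x3,x4=1100]: 00000000  (ones: 0)
  rows 104-111 [x1,x2,x3,x4=1101]: 01011111  (ones: 6)
  rows 112-119 [x1,x2,x3,x4=1110]: 00001000  (ones: 1)
  rows 120-127 [x1,x2,x3,x4=1111]: 01001100  (ones: 3)
Satisfying assignments = 0+0+3+6+0+0+1+3+0+6+3+6+0+6+1+3 = 38

38


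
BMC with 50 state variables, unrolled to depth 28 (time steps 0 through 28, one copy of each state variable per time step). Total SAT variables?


BMC unrolls to depth k, creating one copy of each state var for steps 0..k.
Step count = 28 + 1 = 29 (steps 0 through 28)
Vars per step = 50
Total = 50 * 29 = 1450

1450


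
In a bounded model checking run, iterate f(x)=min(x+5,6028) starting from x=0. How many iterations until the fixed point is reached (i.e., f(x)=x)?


Step 1: x=0, cap=6028, increment=5
Step 2: x grows by 5 each step until capped at 6028; fixed point is x=6028
Step 3: iterations = ceil(6028/5) = 1206

1206


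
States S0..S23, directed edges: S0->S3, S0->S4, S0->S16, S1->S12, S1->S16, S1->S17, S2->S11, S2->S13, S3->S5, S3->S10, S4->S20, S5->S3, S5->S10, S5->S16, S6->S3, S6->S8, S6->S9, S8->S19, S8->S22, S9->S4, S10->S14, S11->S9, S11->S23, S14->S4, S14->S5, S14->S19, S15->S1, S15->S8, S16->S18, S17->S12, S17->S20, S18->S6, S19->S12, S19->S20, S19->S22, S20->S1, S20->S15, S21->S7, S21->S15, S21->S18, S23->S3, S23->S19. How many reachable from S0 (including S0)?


BFS from S0:
  layer 0: {S0}
  layer 1: {S3, S4, S16}
  layer 2: {S5, S10, S18, S20}
  layer 3: {S1, S6, S14, S15}
  layer 4: {S8, S9, S12, S17, S19}
  layer 5: {S22}
Reachable set: {S0, S1, S3, S4, S5, S6, S8, S9, S10, S12, S14, S15, S16, S17, S18, S19, S20, S22}
Count = 18

18


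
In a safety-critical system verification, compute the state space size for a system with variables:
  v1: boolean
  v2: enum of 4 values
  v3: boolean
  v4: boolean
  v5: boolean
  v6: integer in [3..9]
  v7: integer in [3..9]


State space = product of domain sizes of all variables.
Domain sizes:
  v1 (boolean): 2
  v2 (enum of 4 values): 4
  v3 (boolean): 2
  v4 (boolean): 2
  v5 (boolean): 2
  v6 (integer in [3..9]): 7
  v7 (integer in [3..9]): 7
Product = 2 * 4 * 2 * 2 * 2 * 7 * 7 = 3136

3136


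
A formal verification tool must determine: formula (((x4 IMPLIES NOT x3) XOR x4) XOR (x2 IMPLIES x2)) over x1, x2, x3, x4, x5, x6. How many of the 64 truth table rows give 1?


Formula: (((x4 IMPLIES NOT x3) XOR x4) XOR (x2 IMPLIES x2)) over 6 vars (64 rows)
Evaluate each row (x1, x2, x3, x4, x5, x6 as bits, MSB first):
  row 0 [000000]: (((0 IMPLIES NOT 0) XOR 0) XOR (0 IMPLIES 0)) -> 0
  row 1 [000001]: (((0 IMPLIES NOT 0) XOR 0) XOR (0 IMPLIES 0)) -> 0
  row 2 [000010]: (((0 IMPLIES NOT 0) XOR 0) XOR (0 IMPLIES 0)) -> 0
  row 3 [000011]: (((0 IMPLIES NOT 0) XOR 0) XOR (0 IMPLIES 0)) -> 0
  row 4 [000100]: (((1 IMPLIES NOT 0) XOR 1) XOR (0 IMPLIES 0)) -> 1
  (every remaining row is evaluated the same way; all 64 results are listed next)
Full result column, 8 rows per line (x1,x2,x3 fixed per line; x4,x5,x6 runs 000..111 left to right):
  rows 0-7 [x1,x2,x3=000]: 00001111  (ones: 4)
  rows 8-15 [x1,x2,x3=001]: 00000000  (ones: 0)
  rows 16-23 [x1,x2,x3=010]: 00001111  (ones: 4)
  rows 24-31 [x1,x2,x3=011]: 00000000  (ones: 0)
  rows 32-39 [x1,x2,x3=100]: 00001111  (ones: 4)
  rows 40-47 [x1,x2,x3=101]: 00000000  (ones: 0)
  rows 48-55 [x1,x2,x3=110]: 00001111  (ones: 4)
  rows 56-63 [x1,x2,x3=111]: 00000000  (ones: 0)
Count of 1-rows = 4+0+4+0+4+0+4+0 = 16

16


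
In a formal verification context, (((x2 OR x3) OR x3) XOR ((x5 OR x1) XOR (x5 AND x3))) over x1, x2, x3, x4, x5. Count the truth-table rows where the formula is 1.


Formula: (((x2 OR x3) OR x3) XOR ((x5 OR x1) XOR (x5 AND x3))) over 5 vars (32 rows)
Evaluate each row (x1, x2, x3, x4, x5 as bits, MSB first):
  row 0 [00000]: (((0 OR 0) OR 0) XOR ((0 OR 0) XOR (0 AND 0))) -> 0
  row 1 [00001]: (((0 OR 0) OR 0) XOR ((1 OR 0) XOR (1 AND 0))) -> 1
  row 2 [00010]: (((0 OR 0) OR 0) XOR ((0 OR 0) XOR (0 AND 0))) -> 0
  row 3 [00011]: (((0 OR 0) OR 0) XOR ((1 OR 0) XOR (1 AND 0))) -> 1
  row 4 [00100]: (((0 OR 1) OR 1) XOR ((0 OR 0) XOR (0 AND 1))) -> 1
  row 5 [00101]: (((0 OR 1) OR 1) XOR ((1 OR 0) XOR (1 AND 1))) -> 1
  row 6 [00110]: (((0 OR 1) OR 1) XOR ((0 OR 0) XOR (0 AND 1))) -> 1
  row 7 [00111]: (((0 OR 1) OR 1) XOR ((1 OR 0) XOR (1 AND 1))) -> 1
  row 8 [01000]: (((1 OR 0) OR 0) XOR ((0 OR 0) XOR (0 AND 0))) -> 1
  row 9 [01001]: (((1 OR 0) OR 0) XOR ((1 OR 0) XOR (1 AND 0))) -> 0
  row 10 [01010]: (((1 OR 0) OR 0) XOR ((0 OR 0) XOR (0 AND 0))) -> 1
  row 11 [01011]: (((1 OR 0) OR 0) XOR ((1 OR 0) XOR (1 AND 0))) -> 0
  row 12 [01100]: (((1 OR 1) OR 1) XOR ((0 OR 0) XOR (0 AND 1))) -> 1
  row 13 [01101]: (((1 OR 1) OR 1) XOR ((1 OR 0) XOR (1 AND 1))) -> 1
  row 14 [01110]: (((1 OR 1) OR 1) XOR ((0 OR 0) XOR (0 AND 1))) -> 1
  row 15 [01111]: (((1 OR 1) OR 1) XOR ((1 OR 0) XOR (1 AND 1))) -> 1
  row 16 [10000]: (((0 OR 0) OR 0) XOR ((0 OR 1) XOR (0 AND 0))) -> 1
  row 17 [10001]: (((0 OR 0) OR 0) XOR ((1 OR 1) XOR (1 AND 0))) -> 1
  row 18 [10010]: (((0 OR 0) OR 0) XOR ((0 OR 1) XOR (0 AND 0))) -> 1
  row 19 [10011]: (((0 OR 0) OR 0) XOR ((1 OR 1) XOR (1 AND 0))) -> 1
  row 20 [10100]: (((0 OR 1) OR 1) XOR ((0 OR 1) XOR (0 AND 1))) -> 0
  row 21 [10101]: (((0 OR 1) OR 1) XOR ((1 OR 1) XOR (1 AND 1))) -> 1
  row 22 [10110]: (((0 OR 1) OR 1) XOR ((0 OR 1) XOR (0 AND 1))) -> 0
  row 23 [10111]: (((0 OR 1) OR 1) XOR ((1 OR 1) XOR (1 AND 1))) -> 1
  row 24 [11000]: (((1 OR 0) OR 0) XOR ((0 OR 1) XOR (0 AND 0))) -> 0
  row 25 [11001]: (((1 OR 0) OR 0) XOR ((1 OR 1) XOR (1 AND 0))) -> 0
  row 26 [11010]: (((1 OR 0) OR 0) XOR ((0 OR 1) XOR (0 AND 0))) -> 0
  row 27 [11011]: (((1 OR 0) OR 0) XOR ((1 OR 1) XOR (1 AND 0))) -> 0
  row 28 [11100]: (((1 OR 1) OR 1) XOR ((0 OR 1) XOR (0 AND 1))) -> 0
  row 29 [11101]: (((1 OR 1) OR 1) XOR ((1 OR 1) XOR (1 AND 1))) -> 1
  row 30 [11110]: (((1 OR 1) OR 1) XOR ((0 OR 1) XOR (0 AND 1))) -> 0
  row 31 [11111]: (((1 OR 1) OR 1) XOR ((1 OR 1) XOR (1 AND 1))) -> 1
Full result column, 8 rows per line (x1,x2 fixed per line; x3,x4,x5 runs 000..111 left to right):
  rows 0-7 [x1,x2=00]: 01011111  (ones: 6)
  rows 8-15 [x1,x2=01]: 10101111  (ones: 6)
  rows 16-23 [x1,x2=10]: 11110101  (ones: 6)
  rows 24-31 [x1,x2=11]: 00000101  (ones: 2)
Count of 1-rows = 6+6+6+2 = 20

20


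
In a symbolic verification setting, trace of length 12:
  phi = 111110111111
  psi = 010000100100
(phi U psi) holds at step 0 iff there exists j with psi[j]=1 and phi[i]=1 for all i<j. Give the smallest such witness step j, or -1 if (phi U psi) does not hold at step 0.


(phi U psi) at 0: need smallest j with psi[j]=1 and phi[i]=1 for all i in [0,j).
Scan from step 0:
  step 0: phi=1, psi=0 -> continue
  step 1: psi=1 and phi held for [0,1) -> witness found
Witness step = 1

1


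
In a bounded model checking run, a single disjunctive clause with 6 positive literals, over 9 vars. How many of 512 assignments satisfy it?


Step 1: Total=2^9=512
Step 2: Unsat when all 6 false: 2^3=8
Step 3: Sat=512-8=504

504


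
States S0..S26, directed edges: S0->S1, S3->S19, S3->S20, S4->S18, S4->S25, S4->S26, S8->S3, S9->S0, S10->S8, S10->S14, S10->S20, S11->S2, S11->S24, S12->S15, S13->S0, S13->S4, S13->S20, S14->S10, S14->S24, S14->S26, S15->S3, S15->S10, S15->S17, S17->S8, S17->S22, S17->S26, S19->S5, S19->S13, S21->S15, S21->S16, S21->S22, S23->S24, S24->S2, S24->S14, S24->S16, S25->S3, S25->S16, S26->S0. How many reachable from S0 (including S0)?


BFS from S0:
  layer 0: {S0}
  layer 1: {S1}
Reachable set: {S0, S1}
Count = 2

2


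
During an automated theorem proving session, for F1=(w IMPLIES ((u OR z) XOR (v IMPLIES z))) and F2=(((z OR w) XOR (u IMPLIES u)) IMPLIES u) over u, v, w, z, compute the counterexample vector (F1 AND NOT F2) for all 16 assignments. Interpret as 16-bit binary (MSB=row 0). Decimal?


F1 = (w IMPLIES ((u OR z) XOR (v IMPLIES z)))
F2 = (((z OR w) XOR (u IMPLIES u)) IMPLIES u)
Counterexample to F1=>F2 is where F1=1 and F2=0.
Evaluate each row (bits = u,v,w,z, MSB first):
  row 0 [0000]: F1=1 F2=0 -> F1&~F2 -> 1
  row 1 [0001]: F1=1 F2=1 -> F1&~F2 -> 0
  row 2 [0010]: F1=1 F2=1 -> F1&~F2 -> 0
  row 3 [0011]: F1=0 F2=1 -> F1&~F2 -> 0
  row 4 [0100]: F1=1 F2=0 -> F1&~F2 -> 1
  row 5 [0101]: F1=1 F2=1 -> F1&~F2 -> 0
  row 6 [0110]: F1=0 F2=1 -> F1&~F2 -> 0
  row 7 [0111]: F1=0 F2=1 -> F1&~F2 -> 0
  row 8 [1000]: F1=1 F2=1 -> F1&~F2 -> 0
  row 9 [1001]: F1=1 F2=1 -> F1&~F2 -> 0
  row 10 [1010]: F1=0 F2=1 -> F1&~F2 -> 0
  row 11 [1011]: F1=0 F2=1 -> F1&~F2 -> 0
  row 12 [1100]: F1=1 F2=1 -> F1&~F2 -> 0
  row 13 [1101]: F1=1 F2=1 -> F1&~F2 -> 0
  row 14 [1110]: F1=1 F2=1 -> F1&~F2 -> 0
  row 15 [1111]: F1=0 F2=1 -> F1&~F2 -> 0
Full result column, 4 rows per line (u,v fixed per line; w,z runs 00..11 left to right):
  rows 0-3 [u,v=00]: 1000  = hex 8
  rows 4-7 [u,v=01]: 1000  = hex 8
  rows 8-11 [u,v=10]: 0000  = hex 0
  rows 12-15 [u,v=11]: 0000  = hex 0
Counterexample vector (row 0 .. row 15) = 1000100000000000
Output column grouped in 4s = 1000 1000 0000 0000 = 0x8800
Convert to decimal digit by digit (value = value*16 + digit):
  8 -> 8
  8*16 + 8 = 136
  136*16 + 0 = 2176
  2176*16 + 0 = 34816
Decimal = 34816

34816


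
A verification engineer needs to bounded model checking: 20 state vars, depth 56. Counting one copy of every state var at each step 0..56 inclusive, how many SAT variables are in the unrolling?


BMC unrolls to depth k, creating one copy of each state var for steps 0..k.
Step count = 56 + 1 = 57 (steps 0 through 56)
Vars per step = 20
Total = 20 * 57 = 1140

1140


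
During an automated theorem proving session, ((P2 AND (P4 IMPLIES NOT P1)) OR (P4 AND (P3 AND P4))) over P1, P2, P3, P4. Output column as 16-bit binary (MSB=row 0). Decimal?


Formula: ((P2 AND (P4 IMPLIES NOT P1)) OR (P4 AND (P3 AND P4))) over P1, P2, P3, P4 (16 rows)
Evaluate each row (bits = P1,P2,P3,P4, MSB first):
  row 0 [0000]: ((0 AND (0 IMPLIES NOT 0)) OR (0 AND (0 AND 0))) -> 0
  row 1 [0001]: ((0 AND (1 IMPLIES NOT 0)) OR (1 AND (0 AND 1))) -> 0
  row 2 [0010]: ((0 AND (0 IMPLIES NOT 0)) OR (0 AND (1 AND 0))) -> 0
  row 3 [0011]: ((0 AND (1 IMPLIES NOT 0)) OR (1 AND (1 AND 1))) -> 1
  row 4 [0100]: ((1 AND (0 IMPLIES NOT 0)) OR (0 AND (0 AND 0))) -> 1
  row 5 [0101]: ((1 AND (1 IMPLIES NOT 0)) OR (1 AND (0 AND 1))) -> 1
  row 6 [0110]: ((1 AND (0 IMPLIES NOT 0)) OR (0 AND (1 AND 0))) -> 1
  row 7 [0111]: ((1 AND (1 IMPLIES NOT 0)) OR (1 AND (1 AND 1))) -> 1
  row 8 [1000]: ((0 AND (0 IMPLIES NOT 1)) OR (0 AND (0 AND 0))) -> 0
  row 9 [1001]: ((0 AND (1 IMPLIES NOT 1)) OR (1 AND (0 AND 1))) -> 0
  row 10 [1010]: ((0 AND (0 IMPLIES NOT 1)) OR (0 AND (1 AND 0))) -> 0
  row 11 [1011]: ((0 AND (1 IMPLIES NOT 1)) OR (1 AND (1 AND 1))) -> 1
  row 12 [1100]: ((1 AND (0 IMPLIES NOT 1)) OR (0 AND (0 AND 0))) -> 1
  row 13 [1101]: ((1 AND (1 IMPLIES NOT 1)) OR (1 AND (0 AND 1))) -> 0
  row 14 [1110]: ((1 AND (0 IMPLIES NOT 1)) OR (0 AND (1 AND 0))) -> 1
  row 15 [1111]: ((1 AND (1 IMPLIES NOT 1)) OR (1 AND (1 AND 1))) -> 1
Full result column, 4 rows per line (P1,P2 fixed per line; P3,P4 runs 00..11 left to right):
  rows 0-3 [P1,P2=00]: 0001  = hex 1
  rows 4-7 [P1,P2=01]: 1111  = hex F
  rows 8-11 [P1,P2=10]: 0001  = hex 1
  rows 12-15 [P1,P2=11]: 1011  = hex B
Output column (row 0 .. row 15) = 0001111100011011
Output column grouped in 4s = 0001 1111 0001 1011 = 0x1F1B
Convert to decimal digit by digit (value = value*16 + digit):
  1 -> 1
  1*16 + 15 (F) = 31
  31*16 + 1 = 497
  497*16 + 11 (B) = 7963
Decimal = 7963

7963


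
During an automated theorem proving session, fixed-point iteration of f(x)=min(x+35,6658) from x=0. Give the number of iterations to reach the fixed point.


Step 1: x=0, cap=6658, increment=35
Step 2: x grows by 35 each step until capped at 6658; fixed point is x=6658
Step 3: iterations = ceil(6658/35) = 191

191


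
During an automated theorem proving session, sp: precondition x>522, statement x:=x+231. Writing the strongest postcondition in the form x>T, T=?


Formula: sp(P, x:=E) = exists old_x. (x = E[old_x/x]) AND P[old_x/x] (old_x is the value of x before the assignment; eliminate old_x by solving x = E[old_x/x] for old_x)
Step 1: Precondition P: x>522, i.e. old_x > 522
Step 2: Assignment gives x = old_x + 231, so old_x = x - 231
Step 3: Substitute into P: x - 231 > 522
Step 4: Simplify: x > 522+231 = 753

753


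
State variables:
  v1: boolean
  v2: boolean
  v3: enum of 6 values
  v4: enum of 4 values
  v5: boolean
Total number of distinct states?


State space = product of domain sizes of all variables.
Domain sizes:
  v1 (boolean): 2
  v2 (boolean): 2
  v3 (enum of 6 values): 6
  v4 (enum of 4 values): 4
  v5 (boolean): 2
Product = 2 * 2 * 6 * 4 * 2 = 192

192


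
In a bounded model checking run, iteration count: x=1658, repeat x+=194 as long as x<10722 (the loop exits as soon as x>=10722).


Step 1: x goes from 1658 toward 10722 by 194; the body runs while x<10722, so iterations = ceil((bound-start)/step)
Step 2: Distance=9064
Step 3: ceil(9064/194)=47

47


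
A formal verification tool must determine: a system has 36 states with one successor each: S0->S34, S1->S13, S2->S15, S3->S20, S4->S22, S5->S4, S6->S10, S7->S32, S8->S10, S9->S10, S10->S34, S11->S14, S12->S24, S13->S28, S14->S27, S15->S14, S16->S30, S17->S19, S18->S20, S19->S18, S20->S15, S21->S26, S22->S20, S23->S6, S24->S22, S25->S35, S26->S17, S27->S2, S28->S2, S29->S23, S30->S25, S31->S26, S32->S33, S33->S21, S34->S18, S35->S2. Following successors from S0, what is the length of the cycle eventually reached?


Trace from S0 until a state repeats:
  S0 -> S34 -> S18 -> S20 -> S15 -> S14 -> S27 -> S2 -> S15
S15 first seen at step 4, revisited at step 8.
Cycle length = 8 - 4 = 4

4


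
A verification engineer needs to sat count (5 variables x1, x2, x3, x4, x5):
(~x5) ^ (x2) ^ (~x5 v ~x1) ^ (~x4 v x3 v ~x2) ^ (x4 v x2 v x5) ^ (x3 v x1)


CNF with 6 clauses over 5 vars (32 assignments).
An assignment satisfies CNF iff every clause has >=1 true literal.
Check each row (bits = x1,x2,x3,x4,x5; clause T/F shown):
  row 0 [00000]: clauses=TFTTFF -> 0
  row 1 [00001]: clauses=FFTTTF -> 0
  row 2 [00010]: clauses=TFTTTF -> 0
  row 3 [00011]: clauses=FFTTTF -> 0
  row 4 [00100]: clauses=TFTTFT -> 0
  row 5 [00101]: clauses=FFTTTT -> 0
  row 6 [00110]: clauses=TFTTTT -> 0
  row 7 [00111]: clauses=FFTTTT -> 0
  row 8 [01000]: clauses=TTTTTF -> 0
  row 9 [01001]: clauses=FTTTTF -> 0
  row 10 [01010]: clauses=TTTFTF -> 0
  row 11 [01011]: clauses=FTTFTF -> 0
  row 12 [01100]: clauses=TTTTTT -> 1
  row 13 [01101]: clauses=FTTTTT -> 0
  row 14 [01110]: clauses=TTTTTT -> 1
  row 15 [01111]: clauses=FTTTTT -> 0
  row 16 [10000]: clauses=TFTTFT -> 0
  row 17 [10001]: clauses=FFFTTT -> 0
  row 18 [10010]: clauses=TFTTTT -> 0
  row 19 [10011]: clauses=FFFTTT -> 0
  row 20 [10100]: clauses=TFTTFT -> 0
  row 21 [10101]: clauses=FFFTTT -> 0
  row 22 [10110]: clauses=TFTTTT -> 0
  row 23 [10111]: clauses=FFFTTT -> 0
  row 24 [11000]: clauses=TTTTTT -> 1
  row 25 [11001]: clauses=FTFTTT -> 0
  row 26 [11010]: clauses=TTTFTT -> 0
  row 27 [11011]: clauses=FTFFTT -> 0
  row 28 [11100]: clauses=TTTTTT -> 1
  row 29 [11101]: clauses=FTFTTT -> 0
  row 30 [11110]: clauses=TTTTTT -> 1
  row 31 [11111]: clauses=FTFTTT -> 0
Full result column, 8 rows per line (x1,x2 fixed per line; x3,x4,x5 runs 000..111 left to right):
  rows 0-7 [x1,x2=00]: 00000000  (ones: 0)
  rows 8-15 [x1,x2=01]: 00001010  (ones: 2)
  rows 16-23 [x1,x2=10]: 00000000  (ones: 0)
  rows 24-31 [x1,x2=11]: 10001010  (ones: 3)
Satisfying assignments = 0+2+0+3 = 5

5


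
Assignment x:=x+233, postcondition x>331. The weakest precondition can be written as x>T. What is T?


Formula: wp(x:=E, P) = P[E/x] (substitute E for x in postcondition)
Step 1: Postcondition: x>331
Step 2: Substitute x+233 for x: x+233>331
Step 3: Solve for x: x > 331-233 = 98

98


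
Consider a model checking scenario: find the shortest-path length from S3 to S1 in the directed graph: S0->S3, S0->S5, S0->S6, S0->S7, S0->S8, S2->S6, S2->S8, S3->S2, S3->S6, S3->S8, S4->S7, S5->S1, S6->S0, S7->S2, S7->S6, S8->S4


BFS layer-by-layer from S3:
  dist 0: {S3}
  dist 1: {S2, S6, S8}
  dist 2: {S0, S4}
  dist 3: {S5, S7}
  dist 4: {S1}
  -> S1 reached at distance 4
Shortest path length = 4

4


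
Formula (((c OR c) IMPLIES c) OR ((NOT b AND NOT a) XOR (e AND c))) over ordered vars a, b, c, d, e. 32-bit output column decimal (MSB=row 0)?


Formula: (((c OR c) IMPLIES c) OR ((NOT b AND NOT a) XOR (e AND c))) over a, b, c, d, e (32 rows)
Evaluate each row (bits = a,b,c,d,e, MSB first):
  row 0 [00000]: (((0 OR 0) IMPLIES 0) OR ((NOT 0 AND NOT 0) XOR (0 AND 0))) -> 1
  row 1 [00001]: (((0 OR 0) IMPLIES 0) OR ((NOT 0 AND NOT 0) XOR (1 AND 0))) -> 1
  row 2 [00010]: (((0 OR 0) IMPLIES 0) OR ((NOT 0 AND NOT 0) XOR (0 AND 0))) -> 1
  row 3 [00011]: (((0 OR 0) IMPLIES 0) OR ((NOT 0 AND NOT 0) XOR (1 AND 0))) -> 1
  row 4 [00100]: (((1 OR 1) IMPLIES 1) OR ((NOT 0 AND NOT 0) XOR (0 AND 1))) -> 1
  row 5 [00101]: (((1 OR 1) IMPLIES 1) OR ((NOT 0 AND NOT 0) XOR (1 AND 1))) -> 1
  row 6 [00110]: (((1 OR 1) IMPLIES 1) OR ((NOT 0 AND NOT 0) XOR (0 AND 1))) -> 1
  row 7 [00111]: (((1 OR 1) IMPLIES 1) OR ((NOT 0 AND NOT 0) XOR (1 AND 1))) -> 1
  row 8 [01000]: (((0 OR 0) IMPLIES 0) OR ((NOT 1 AND NOT 0) XOR (0 AND 0))) -> 1
  row 9 [01001]: (((0 OR 0) IMPLIES 0) OR ((NOT 1 AND NOT 0) XOR (1 AND 0))) -> 1
  row 10 [01010]: (((0 OR 0) IMPLIES 0) OR ((NOT 1 AND NOT 0) XOR (0 AND 0))) -> 1
  row 11 [01011]: (((0 OR 0) IMPLIES 0) OR ((NOT 1 AND NOT 0) XOR (1 AND 0))) -> 1
  row 12 [01100]: (((1 OR 1) IMPLIES 1) OR ((NOT 1 AND NOT 0) XOR (0 AND 1))) -> 1
  row 13 [01101]: (((1 OR 1) IMPLIES 1) OR ((NOT 1 AND NOT 0) XOR (1 AND 1))) -> 1
  row 14 [01110]: (((1 OR 1) IMPLIES 1) OR ((NOT 1 AND NOT 0) XOR (0 AND 1))) -> 1
  row 15 [01111]: (((1 OR 1) IMPLIES 1) OR ((NOT 1 AND NOT 0) XOR (1 AND 1))) -> 1
  row 16 [10000]: (((0 OR 0) IMPLIES 0) OR ((NOT 0 AND NOT 1) XOR (0 AND 0))) -> 1
  row 17 [10001]: (((0 OR 0) IMPLIES 0) OR ((NOT 0 AND NOT 1) XOR (1 AND 0))) -> 1
  row 18 [10010]: (((0 OR 0) IMPLIES 0) OR ((NOT 0 AND NOT 1) XOR (0 AND 0))) -> 1
  row 19 [10011]: (((0 OR 0) IMPLIES 0) OR ((NOT 0 AND NOT 1) XOR (1 AND 0))) -> 1
  row 20 [10100]: (((1 OR 1) IMPLIES 1) OR ((NOT 0 AND NOT 1) XOR (0 AND 1))) -> 1
  row 21 [10101]: (((1 OR 1) IMPLIES 1) OR ((NOT 0 AND NOT 1) XOR (1 AND 1))) -> 1
  row 22 [10110]: (((1 OR 1) IMPLIES 1) OR ((NOT 0 AND NOT 1) XOR (0 AND 1))) -> 1
  row 23 [10111]: (((1 OR 1) IMPLIES 1) OR ((NOT 0 AND NOT 1) XOR (1 AND 1))) -> 1
  row 24 [11000]: (((0 OR 0) IMPLIES 0) OR ((NOT 1 AND NOT 1) XOR (0 AND 0))) -> 1
  row 25 [11001]: (((0 OR 0) IMPLIES 0) OR ((NOT 1 AND NOT 1) XOR (1 AND 0))) -> 1
  row 26 [11010]: (((0 OR 0) IMPLIES 0) OR ((NOT 1 AND NOT 1) XOR (0 AND 0))) -> 1
  row 27 [11011]: (((0 OR 0) IMPLIES 0) OR ((NOT 1 AND NOT 1) XOR (1 AND 0))) -> 1
  row 28 [11100]: (((1 OR 1) IMPLIES 1) OR ((NOT 1 AND NOT 1) XOR (0 AND 1))) -> 1
  row 29 [11101]: (((1 OR 1) IMPLIES 1) OR ((NOT 1 AND NOT 1) XOR (1 AND 1))) -> 1
  row 30 [11110]: (((1 OR 1) IMPLIES 1) OR ((NOT 1 AND NOT 1) XOR (0 AND 1))) -> 1
  row 31 [11111]: (((1 OR 1) IMPLIES 1) OR ((NOT 1 AND NOT 1) XOR (1 AND 1))) -> 1
Full result column, 4 rows per line (a,b,c fixed per line; d,e runs 00..11 left to right):
  rows 0-3 [a,b,c=000]: 1111  = hex F
  rows 4-7 [a,b,c=001]: 1111  = hex F
  rows 8-11 [a,b,c=010]: 1111  = hex F
  rows 12-15 [a,b,c=011]: 1111  = hex F
  rows 16-19 [a,b,c=100]: 1111  = hex F
  rows 20-23 [a,b,c=101]: 1111  = hex F
  rows 24-27 [a,b,c=110]: 1111  = hex F
  rows 28-31 [a,b,c=111]: 1111  = hex F
Output column (row 0 .. row 31) = 11111111111111111111111111111111
Output column grouped in 4s = 1111 1111 1111 1111 1111 1111 1111 1111 = 0xFFFFFFFF
Convert to decimal digit by digit (value = value*16 + digit):
  F -> 15
  15*16 + 15 (F) = 255
  255*16 + 15 (F) = 4095
  4095*16 + 15 (F) = 65535
  65535*16 + 15 (F) = 1048575
  1048575*16 + 15 (F) = 16777215
  16777215*16 + 15 (F) = 268435455
  268435455*16 + 15 (F) = 4294967295
Decimal = 4294967295

4294967295


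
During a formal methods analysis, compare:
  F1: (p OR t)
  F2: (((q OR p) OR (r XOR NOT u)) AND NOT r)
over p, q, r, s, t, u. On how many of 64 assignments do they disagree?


F1 = (p OR t)
F2 = (((q OR p) OR (r XOR NOT u)) AND NOT r)
Evaluate both on each of 64 rows (bits = p,q,r,s,t,u):
  row 0 [000000]: F1=0 F2=1 (differ) -> 1
  row 1 [000001]: F1=0 F2=0 -> 0
  row 2 [000010]: F1=1 F2=1 -> 0
  row 3 [000011]: F1=1 F2=0 (differ) -> 1
  row 4 [000100]: F1=0 F2=1 (differ) -> 1
  (every remaining row is evaluated the same way; all 64 results are listed next)
Full result column, 8 rows per line (p,q,r fixed per line; s,t,u runs 000..111 left to right):
  rows 0-7 [p,q,r=000]: 10011001  (ones: 4)
  rows 8-15 [p,q,r=001]: 00110011  (ones: 4)
  rows 16-23 [p,q,r=010]: 11001100  (ones: 4)
  rows 24-31 [p,q,r=011]: 00110011  (ones: 4)
  rows 32-39 [p,q,r=100]: 00000000  (ones: 0)
  rows 40-47 [p,q,r=101]: 11111111  (ones: 8)
  rows 48-55 [p,q,r=110]: 00000000  (ones: 0)
  rows 56-63 [p,q,r=111]: 11111111  (ones: 8)
Disagreements = 4+4+4+4+0+8+0+8 = 32

32


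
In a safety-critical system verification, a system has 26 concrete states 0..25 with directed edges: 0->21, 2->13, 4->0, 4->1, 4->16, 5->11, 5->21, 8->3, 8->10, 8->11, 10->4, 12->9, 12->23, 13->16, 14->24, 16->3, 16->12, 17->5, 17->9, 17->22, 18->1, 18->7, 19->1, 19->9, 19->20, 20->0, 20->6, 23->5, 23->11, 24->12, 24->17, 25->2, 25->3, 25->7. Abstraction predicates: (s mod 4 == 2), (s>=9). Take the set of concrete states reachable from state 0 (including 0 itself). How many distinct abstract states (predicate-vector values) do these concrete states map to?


BFS from 0:
Concrete reachable: {0, 21}
Abstract via predicates (s mod 4 == 2), (s>=9):
  (0,0) <- {0}
  (0,1) <- {21}
Distinct abstract states = 2

2


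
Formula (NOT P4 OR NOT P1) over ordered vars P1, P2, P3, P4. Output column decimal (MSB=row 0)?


Formula: (NOT P4 OR NOT P1) over P1, P2, P3, P4 (16 rows)
Evaluate each row (bits = P1,P2,P3,P4, MSB first):
  row 0 [0000]: (NOT 0 OR NOT 0) -> 1
  row 1 [0001]: (NOT 1 OR NOT 0) -> 1
  row 2 [0010]: (NOT 0 OR NOT 0) -> 1
  row 3 [0011]: (NOT 1 OR NOT 0) -> 1
  row 4 [0100]: (NOT 0 OR NOT 0) -> 1
  row 5 [0101]: (NOT 1 OR NOT 0) -> 1
  row 6 [0110]: (NOT 0 OR NOT 0) -> 1
  row 7 [0111]: (NOT 1 OR NOT 0) -> 1
  row 8 [1000]: (NOT 0 OR NOT 1) -> 1
  row 9 [1001]: (NOT 1 OR NOT 1) -> 0
  row 10 [1010]: (NOT 0 OR NOT 1) -> 1
  row 11 [1011]: (NOT 1 OR NOT 1) -> 0
  row 12 [1100]: (NOT 0 OR NOT 1) -> 1
  row 13 [1101]: (NOT 1 OR NOT 1) -> 0
  row 14 [1110]: (NOT 0 OR NOT 1) -> 1
  row 15 [1111]: (NOT 1 OR NOT 1) -> 0
Full result column, 4 rows per line (P1,P2 fixed per line; P3,P4 runs 00..11 left to right):
  rows 0-3 [P1,P2=00]: 1111  = hex F
  rows 4-7 [P1,P2=01]: 1111  = hex F
  rows 8-11 [P1,P2=10]: 1010  = hex A
  rows 12-15 [P1,P2=11]: 1010  = hex A
Output column (row 0 .. row 15) = 1111111110101010
Output column grouped in 4s = 1111 1111 1010 1010 = 0xFFAA
Convert to decimal digit by digit (value = value*16 + digit):
  F -> 15
  15*16 + 15 (F) = 255
  255*16 + 10 (A) = 4090
  4090*16 + 10 (A) = 65450
Decimal = 65450

65450


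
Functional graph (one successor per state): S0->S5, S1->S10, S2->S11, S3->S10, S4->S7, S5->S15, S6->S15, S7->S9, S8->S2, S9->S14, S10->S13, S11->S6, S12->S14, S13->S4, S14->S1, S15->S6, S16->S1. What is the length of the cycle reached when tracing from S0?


Trace from S0 until a state repeats:
  S0 -> S5 -> S15 -> S6 -> S15
S15 first seen at step 2, revisited at step 4.
Cycle length = 4 - 2 = 2

2


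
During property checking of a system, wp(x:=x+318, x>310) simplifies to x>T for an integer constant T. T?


Formula: wp(x:=E, P) = P[E/x] (substitute E for x in postcondition)
Step 1: Postcondition: x>310
Step 2: Substitute x+318 for x: x+318>310
Step 3: Solve for x: x > 310-318 = -8

-8


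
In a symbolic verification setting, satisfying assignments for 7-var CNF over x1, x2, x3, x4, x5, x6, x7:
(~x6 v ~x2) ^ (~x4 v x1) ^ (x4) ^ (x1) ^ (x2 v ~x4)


CNF with 5 clauses over 7 vars (128 assignments).
An assignment satisfies CNF iff every clause has >=1 true literal.
Check each row (bits = x1,x2,x3,x4,x5,x6,x7; clause T/F shown):
  row 0 [0000000]: clauses=TTFFT -> 0
  row 1 [0000001]: clauses=TTFFT -> 0
  row 2 [0000010]: clauses=TTFFT -> 0
  row 3 [0000011]: clauses=TTFFT -> 0
  row 4 [0000100]: clauses=TTFFT -> 0
  (every remaining row is evaluated the same way; all 128 results are listed next)
Full result column, 8 rows per line (x1,x2,x3,x4 fixed per line; x5,x6,x7 runs 000..111 left to right):
  rows 0-7 [x1,x2,x3,x4=0000]: 00000000  (ones: 0)
  rows 8-15 [x1,x2,x3,x4=0001]: 00000000  (ones: 0)
  rows 16-23 [x1,x2,x3,x4=0010]: 00000000  (ones: 0)
  rows 24-31 [x1,x2,x3,x4=0011]: 00000000  (ones: 0)
  rows 32-39 [x1,x2,x3,x4=0100]: 00000000  (ones: 0)
  rows 40-47 [x1,x2,x3,x4=0101]: 00000000  (ones: 0)
  rows 48-55 [x1,x2,x3,x4=0110]: 00000000  (ones: 0)
  rows 56-63 [x1,x2,x3,x4=0111]: 00000000  (ones: 0)
  rows 64-71 [x1,x2,x3,x4=1000]: 00000000  (ones: 0)
  rows 72-79 [x1,x2,x3,x4=1001]: 00000000  (ones: 0)
  rows 80-87 [x1,x2,x3,x4=1010]: 00000000  (ones: 0)
  rows 88-95 [x1,x2,x3,x4=1011]: 00000000  (ones: 0)
  rows 96-103 [x1,x2,x3,x4=1100]: 00000000  (ones: 0)
  rows 104-111 [x1,x2,x3,x4=1101]: 11001100  (ones: 4)
  rows 112-119 [x1,x2,x3,x4=1110]: 00000000  (ones: 0)
  rows 120-127 [x1,x2,x3,x4=1111]: 11001100  (ones: 4)
Satisfying assignments = 0+0+0+0+0+0+0+0+0+0+0+0+0+4+0+4 = 8

8


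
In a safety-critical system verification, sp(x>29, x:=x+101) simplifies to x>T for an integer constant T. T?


Formula: sp(P, x:=E) = exists old_x. (x = E[old_x/x]) AND P[old_x/x] (old_x is the value of x before the assignment; eliminate old_x by solving x = E[old_x/x] for old_x)
Step 1: Precondition P: x>29, i.e. old_x > 29
Step 2: Assignment gives x = old_x + 101, so old_x = x - 101
Step 3: Substitute into P: x - 101 > 29
Step 4: Simplify: x > 29+101 = 130

130


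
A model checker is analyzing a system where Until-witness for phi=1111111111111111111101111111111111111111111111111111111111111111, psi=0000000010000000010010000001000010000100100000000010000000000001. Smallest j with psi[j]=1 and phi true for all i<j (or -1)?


(phi U psi) at 0: need smallest j with psi[j]=1 and phi[i]=1 for all i in [0,j).
Scan from step 0:
  step 0: phi=1, psi=0 -> continue
  step 1: phi=1, psi=0 -> continue
  step 2: phi=1, psi=0 -> continue
  step 3: phi=1, psi=0 -> continue
  step 8: psi=1 and phi held for [0,8) -> witness found
Witness step = 8

8


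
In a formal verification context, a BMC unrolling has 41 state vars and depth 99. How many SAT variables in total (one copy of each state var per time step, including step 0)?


BMC unrolls to depth k, creating one copy of each state var for steps 0..k.
Step count = 99 + 1 = 100 (steps 0 through 99)
Vars per step = 41
Total = 41 * 100 = 4100

4100
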